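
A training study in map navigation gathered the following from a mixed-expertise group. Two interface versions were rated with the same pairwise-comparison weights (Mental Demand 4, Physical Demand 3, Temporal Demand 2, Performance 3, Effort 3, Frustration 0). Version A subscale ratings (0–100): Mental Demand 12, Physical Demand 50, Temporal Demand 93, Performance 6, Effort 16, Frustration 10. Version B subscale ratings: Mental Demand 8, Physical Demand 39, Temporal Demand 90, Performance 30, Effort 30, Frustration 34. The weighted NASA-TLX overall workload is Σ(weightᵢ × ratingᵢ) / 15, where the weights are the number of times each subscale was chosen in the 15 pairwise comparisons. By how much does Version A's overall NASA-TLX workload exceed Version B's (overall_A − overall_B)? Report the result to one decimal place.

Version A weighted sum = 4·12 + 3·50 + 2·93 + 3·6 + 3·16 + 0·10 = 48 + 150 + 186 + 18 + 48 + 0 = 450; overall_A = 450/15 = 30.0000.
Version B weighted sum = 4·8 + 3·39 + 2·90 + 3·30 + 3·30 + 0·34 = 32 + 117 + 180 + 90 + 90 + 0 = 509; overall_B = 509/15 = 33.9333.
Difference = 30.0000 − 33.9333 = -3.9333 ≈ -3.9.

-3.9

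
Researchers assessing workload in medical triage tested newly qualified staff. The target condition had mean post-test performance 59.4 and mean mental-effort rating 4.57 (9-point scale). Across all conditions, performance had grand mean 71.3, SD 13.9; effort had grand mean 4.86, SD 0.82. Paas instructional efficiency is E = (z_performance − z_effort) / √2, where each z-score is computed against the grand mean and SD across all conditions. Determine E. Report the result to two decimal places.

z_performance = (59.4 − 71.3) / 13.9 = -11.9000 / 13.9 = -0.8561.
z_effort = (4.57 − 4.86) / 0.82 = -0.2900 / 0.82 = -0.3537.
z_P − z_E = -0.8561 − (-0.3537) = -0.5024.
E = -0.5024 / √2 = -0.5024 / 1.41421 = -0.3553 ≈ -0.36.

-0.36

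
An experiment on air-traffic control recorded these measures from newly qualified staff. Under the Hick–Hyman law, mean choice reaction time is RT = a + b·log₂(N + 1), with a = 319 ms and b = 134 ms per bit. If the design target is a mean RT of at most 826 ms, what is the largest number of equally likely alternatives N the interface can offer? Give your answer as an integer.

12

Set 319 + 134·log₂(N + 1) ≤ 826.
log₂(N + 1) ≤ (826 − 319) / 134 = 3.7836.
N + 1 ≤ 2^3.7836 = 13.7714.
N ≤ 12.7714, so the largest integer N is 12.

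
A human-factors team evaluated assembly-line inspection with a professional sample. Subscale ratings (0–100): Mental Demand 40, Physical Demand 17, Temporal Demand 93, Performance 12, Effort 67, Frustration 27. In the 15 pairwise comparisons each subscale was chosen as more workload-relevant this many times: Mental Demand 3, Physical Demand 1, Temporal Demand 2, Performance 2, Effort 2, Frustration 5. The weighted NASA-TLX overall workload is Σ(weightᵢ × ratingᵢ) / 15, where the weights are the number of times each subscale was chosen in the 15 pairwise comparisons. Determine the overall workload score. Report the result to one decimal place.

The tallies are the weights (they sum to 15).
Weighted sum = 3·40 + 1·17 + 2·93 + 2·12 + 2·67 + 5·27
            = 120 + 17 + 186 + 24 + 134 + 135 = 616.
Overall workload = 616 / 15 = 41.0667 ≈ 41.1.

41.1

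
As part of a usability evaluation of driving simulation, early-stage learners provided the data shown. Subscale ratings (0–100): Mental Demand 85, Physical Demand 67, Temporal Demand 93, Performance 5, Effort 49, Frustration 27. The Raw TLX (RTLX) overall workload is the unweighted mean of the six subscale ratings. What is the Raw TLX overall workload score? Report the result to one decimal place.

Sum of ratings = 85 + 67 + 93 + 5 + 49 + 27 = 326.
RTLX = 326 / 6 = 54.3333 ≈ 54.3.

54.3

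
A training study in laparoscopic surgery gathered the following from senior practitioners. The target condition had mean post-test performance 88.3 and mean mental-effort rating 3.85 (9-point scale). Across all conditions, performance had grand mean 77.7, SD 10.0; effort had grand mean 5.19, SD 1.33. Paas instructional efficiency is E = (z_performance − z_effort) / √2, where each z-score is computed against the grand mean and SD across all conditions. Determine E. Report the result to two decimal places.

z_performance = (88.3 − 77.7) / 10.0 = 10.6000 / 10.0 = 1.0600.
z_effort = (3.85 − 5.19) / 1.33 = -1.3400 / 1.33 = -1.0075.
z_P − z_E = 1.0600 − (-1.0075) = 2.0675.
E = 2.0675 / √2 = 2.0675 / 1.41421 = 1.4619 ≈ 1.46.

1.46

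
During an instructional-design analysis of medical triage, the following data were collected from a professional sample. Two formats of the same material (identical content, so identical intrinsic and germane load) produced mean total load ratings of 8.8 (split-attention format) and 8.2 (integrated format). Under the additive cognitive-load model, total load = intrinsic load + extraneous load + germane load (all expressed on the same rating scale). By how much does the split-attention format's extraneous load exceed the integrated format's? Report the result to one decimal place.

Intrinsic and germane load are equal across formats, so the difference in total load equals the difference in extraneous load.
Extraneous-load difference = 8.8 − 8.2 = 0.6.

0.6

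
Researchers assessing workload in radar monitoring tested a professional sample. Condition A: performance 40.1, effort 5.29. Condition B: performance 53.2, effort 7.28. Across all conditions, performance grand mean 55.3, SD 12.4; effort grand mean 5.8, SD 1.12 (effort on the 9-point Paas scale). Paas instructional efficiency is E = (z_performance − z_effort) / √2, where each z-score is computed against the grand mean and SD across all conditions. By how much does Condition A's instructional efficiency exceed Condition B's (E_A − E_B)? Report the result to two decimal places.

Condition A: z_P = (40.1 − 55.3)/12.4 = -1.2258; z_E = (5.29 − 5.8)/1.12 = -0.4554; E_A = (-1.2258 − (-0.4554))/√2 = -0.5448.
Condition B: z_P = (53.2 − 55.3)/12.4 = -0.1694; z_E = (7.28 − 5.8)/1.12 = 1.3214; E_B = (-0.1694 − 1.3214)/√2 = -1.0542.
E_A − E_B = -0.5448 − (-1.0542) = 0.5094 ≈ 0.51.

0.51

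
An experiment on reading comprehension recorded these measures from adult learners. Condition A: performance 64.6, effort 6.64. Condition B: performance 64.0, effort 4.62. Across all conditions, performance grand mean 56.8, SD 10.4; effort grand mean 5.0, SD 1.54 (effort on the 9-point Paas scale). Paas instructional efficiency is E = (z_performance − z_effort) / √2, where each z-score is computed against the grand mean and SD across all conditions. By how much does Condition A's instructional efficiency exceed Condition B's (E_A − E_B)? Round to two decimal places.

Condition A: z_P = (64.6 − 56.8)/10.4 = 0.7500; z_E = (6.64 − 5.0)/1.54 = 1.0649; E_A = (0.7500 − 1.0649)/√2 = -0.2227.
Condition B: z_P = (64.0 − 56.8)/10.4 = 0.6923; z_E = (4.62 − 5.0)/1.54 = -0.2468; E_B = (0.6923 − (-0.2468))/√2 = 0.6640.
E_A − E_B = -0.2227 − 0.6640 = -0.8867 ≈ -0.89.

-0.89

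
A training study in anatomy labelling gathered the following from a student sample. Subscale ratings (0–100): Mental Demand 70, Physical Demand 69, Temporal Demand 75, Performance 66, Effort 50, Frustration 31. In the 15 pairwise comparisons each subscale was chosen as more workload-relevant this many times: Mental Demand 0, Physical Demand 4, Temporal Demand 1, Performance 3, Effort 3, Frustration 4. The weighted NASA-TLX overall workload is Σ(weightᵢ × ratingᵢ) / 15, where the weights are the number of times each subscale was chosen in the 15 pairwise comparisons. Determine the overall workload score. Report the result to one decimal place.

The tallies are the weights (they sum to 15).
Weighted sum = 0·70 + 4·69 + 1·75 + 3·66 + 3·50 + 4·31
            = 0 + 276 + 75 + 198 + 150 + 124 = 823.
Overall workload = 823 / 15 = 54.8667 ≈ 54.9.

54.9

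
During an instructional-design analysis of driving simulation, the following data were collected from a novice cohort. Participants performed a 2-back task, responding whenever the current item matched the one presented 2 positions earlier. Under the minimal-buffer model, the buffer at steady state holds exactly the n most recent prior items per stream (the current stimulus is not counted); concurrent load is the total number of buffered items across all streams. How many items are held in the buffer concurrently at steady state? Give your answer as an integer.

2

The buffer holds the 2 most recent prior items.
Steady-state concurrent load = 2 items.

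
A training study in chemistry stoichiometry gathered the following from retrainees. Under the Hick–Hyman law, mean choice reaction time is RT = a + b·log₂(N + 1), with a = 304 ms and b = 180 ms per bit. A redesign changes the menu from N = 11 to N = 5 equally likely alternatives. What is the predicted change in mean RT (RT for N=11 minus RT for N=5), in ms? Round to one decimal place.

180.0

RT(11) = 304 + 180·log₂(12) = 304 + 180·3.5850 = 949.3000 ms.
RT(5) = 304 + 180·log₂(6) = 304 + 180·2.5850 = 769.3000 ms.
Difference = 949.3000 − 769.3000 = 180.0000 ≈ 180.0 ms.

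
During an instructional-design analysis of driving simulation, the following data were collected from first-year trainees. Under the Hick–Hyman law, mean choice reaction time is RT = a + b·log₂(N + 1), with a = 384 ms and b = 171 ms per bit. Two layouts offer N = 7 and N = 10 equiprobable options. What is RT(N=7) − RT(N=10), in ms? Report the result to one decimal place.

RT(7) = 384 + 171·log₂(8) = 384 + 171·3.0000 = 897.0000 ms.
RT(10) = 384 + 171·log₂(11) = 384 + 171·3.4594 = 975.5574 ms.
Difference = 897.0000 − 975.5574 = -78.5574 ≈ -78.6 ms.

-78.6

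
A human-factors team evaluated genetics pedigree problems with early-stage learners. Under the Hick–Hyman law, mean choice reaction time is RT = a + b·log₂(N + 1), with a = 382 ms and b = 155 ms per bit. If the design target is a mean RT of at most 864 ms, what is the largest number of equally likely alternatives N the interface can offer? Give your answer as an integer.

Set 382 + 155·log₂(N + 1) ≤ 864.
log₂(N + 1) ≤ (864 − 382) / 155 = 3.1097.
N + 1 ≤ 2^3.1097 = 8.6320.
N ≤ 7.6320, so the largest integer N is 7.

7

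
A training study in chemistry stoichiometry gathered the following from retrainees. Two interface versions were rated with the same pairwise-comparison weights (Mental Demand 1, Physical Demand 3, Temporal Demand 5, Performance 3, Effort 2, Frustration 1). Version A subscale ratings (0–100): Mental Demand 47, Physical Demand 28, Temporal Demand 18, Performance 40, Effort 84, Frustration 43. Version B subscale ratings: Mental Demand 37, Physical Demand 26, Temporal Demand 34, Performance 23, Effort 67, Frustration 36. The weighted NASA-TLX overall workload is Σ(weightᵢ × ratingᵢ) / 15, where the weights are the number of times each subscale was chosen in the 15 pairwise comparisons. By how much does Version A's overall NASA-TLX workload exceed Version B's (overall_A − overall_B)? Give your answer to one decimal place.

Version A weighted sum = 1·47 + 3·28 + 5·18 + 3·40 + 2·84 + 1·43 = 47 + 84 + 90 + 120 + 168 + 43 = 552; overall_A = 552/15 = 36.8000.
Version B weighted sum = 1·37 + 3·26 + 5·34 + 3·23 + 2·67 + 1·36 = 37 + 78 + 170 + 69 + 134 + 36 = 524; overall_B = 524/15 = 34.9333.
Difference = 36.8000 − 34.9333 = 1.8667 ≈ 1.9.

1.9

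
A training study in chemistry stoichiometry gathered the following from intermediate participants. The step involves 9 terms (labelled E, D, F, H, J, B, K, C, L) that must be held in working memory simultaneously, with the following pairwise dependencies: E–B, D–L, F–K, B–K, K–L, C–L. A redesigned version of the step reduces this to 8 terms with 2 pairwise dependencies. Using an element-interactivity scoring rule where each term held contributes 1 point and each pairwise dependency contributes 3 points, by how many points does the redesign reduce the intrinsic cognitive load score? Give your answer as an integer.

13

Original: 9 × 1 + 6 × 3 = 9 + 18 = 27.
Redesigned: 8 × 1 + 2 × 3 = 8 + 6 = 14.
Reduction = 27 − 14 = 13.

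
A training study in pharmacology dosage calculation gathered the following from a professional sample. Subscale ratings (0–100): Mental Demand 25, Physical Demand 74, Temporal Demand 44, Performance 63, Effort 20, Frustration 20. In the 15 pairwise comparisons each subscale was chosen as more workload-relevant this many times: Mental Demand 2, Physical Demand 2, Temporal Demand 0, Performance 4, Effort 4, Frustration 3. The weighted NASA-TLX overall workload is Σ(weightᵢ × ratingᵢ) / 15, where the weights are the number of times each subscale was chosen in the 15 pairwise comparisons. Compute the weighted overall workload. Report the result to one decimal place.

The tallies are the weights (they sum to 15).
Weighted sum = 2·25 + 2·74 + 0·44 + 4·63 + 4·20 + 3·20
            = 50 + 148 + 0 + 252 + 80 + 60 = 590.
Overall workload = 590 / 15 = 39.3333 ≈ 39.3.

39.3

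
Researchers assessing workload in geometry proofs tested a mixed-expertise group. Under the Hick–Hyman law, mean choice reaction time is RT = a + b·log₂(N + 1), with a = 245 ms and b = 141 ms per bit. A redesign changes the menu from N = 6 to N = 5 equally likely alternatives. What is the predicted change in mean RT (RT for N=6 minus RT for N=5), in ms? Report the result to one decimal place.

RT(6) = 245 + 141·log₂(7) = 245 + 141·2.8074 = 640.8434 ms.
RT(5) = 245 + 141·log₂(6) = 245 + 141·2.5850 = 609.4850 ms.
Difference = 640.8434 − 609.4850 = 31.3584 ≈ 31.4 ms.

31.4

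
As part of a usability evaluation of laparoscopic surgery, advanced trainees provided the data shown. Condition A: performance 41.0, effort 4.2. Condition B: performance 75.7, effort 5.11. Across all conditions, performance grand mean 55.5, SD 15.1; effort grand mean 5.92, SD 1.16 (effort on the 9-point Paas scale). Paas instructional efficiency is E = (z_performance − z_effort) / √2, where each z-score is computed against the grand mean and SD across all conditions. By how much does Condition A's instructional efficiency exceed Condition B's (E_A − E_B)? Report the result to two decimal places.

Condition A: z_P = (41.0 − 55.5)/15.1 = -0.9603; z_E = (4.2 − 5.92)/1.16 = -1.4828; E_A = (-0.9603 − (-1.4828))/√2 = 0.3695.
Condition B: z_P = (75.7 − 55.5)/15.1 = 1.3377; z_E = (5.11 − 5.92)/1.16 = -0.6983; E_B = (1.3377 − (-0.6983))/√2 = 1.4397.
E_A − E_B = 0.3695 − 1.4397 = -1.0702 ≈ -1.07.

-1.07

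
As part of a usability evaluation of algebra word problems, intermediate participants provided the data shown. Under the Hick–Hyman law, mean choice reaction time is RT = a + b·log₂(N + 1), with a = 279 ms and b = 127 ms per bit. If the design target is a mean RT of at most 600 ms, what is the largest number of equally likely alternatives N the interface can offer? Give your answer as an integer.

4

Set 279 + 127·log₂(N + 1) ≤ 600.
log₂(N + 1) ≤ (600 − 279) / 127 = 2.5276.
N + 1 ≤ 2^2.5276 = 5.7661.
N ≤ 4.7661, so the largest integer N is 4.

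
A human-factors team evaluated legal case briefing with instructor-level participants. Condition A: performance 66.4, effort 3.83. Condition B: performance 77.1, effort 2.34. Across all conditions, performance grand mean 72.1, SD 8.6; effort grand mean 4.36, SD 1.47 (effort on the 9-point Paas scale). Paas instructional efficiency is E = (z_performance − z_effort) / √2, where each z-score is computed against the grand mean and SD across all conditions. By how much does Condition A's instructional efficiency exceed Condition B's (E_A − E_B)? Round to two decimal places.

Condition A: z_P = (66.4 − 72.1)/8.6 = -0.6628; z_E = (3.83 − 4.36)/1.47 = -0.3605; E_A = (-0.6628 − (-0.3605))/√2 = -0.2138.
Condition B: z_P = (77.1 − 72.1)/8.6 = 0.5814; z_E = (2.34 − 4.36)/1.47 = -1.3741; E_B = (0.5814 − (-1.3741))/√2 = 1.3827.
E_A − E_B = -0.2138 − 1.3827 = -1.5965 ≈ -1.60.

-1.60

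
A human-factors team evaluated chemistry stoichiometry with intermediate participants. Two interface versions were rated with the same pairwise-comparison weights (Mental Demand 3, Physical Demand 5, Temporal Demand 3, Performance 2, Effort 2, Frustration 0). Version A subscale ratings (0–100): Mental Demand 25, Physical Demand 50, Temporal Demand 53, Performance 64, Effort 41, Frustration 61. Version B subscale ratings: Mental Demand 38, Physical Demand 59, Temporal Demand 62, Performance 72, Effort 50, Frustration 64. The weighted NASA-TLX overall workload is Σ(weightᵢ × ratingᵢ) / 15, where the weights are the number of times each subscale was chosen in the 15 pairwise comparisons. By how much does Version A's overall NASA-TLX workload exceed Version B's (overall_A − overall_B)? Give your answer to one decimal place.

Version A weighted sum = 3·25 + 5·50 + 3·53 + 2·64 + 2·41 + 0·61 = 75 + 250 + 159 + 128 + 82 + 0 = 694; overall_A = 694/15 = 46.2667.
Version B weighted sum = 3·38 + 5·59 + 3·62 + 2·72 + 2·50 + 0·64 = 114 + 295 + 186 + 144 + 100 + 0 = 839; overall_B = 839/15 = 55.9333.
Difference = 46.2667 − 55.9333 = -9.6666 ≈ -9.7.

-9.7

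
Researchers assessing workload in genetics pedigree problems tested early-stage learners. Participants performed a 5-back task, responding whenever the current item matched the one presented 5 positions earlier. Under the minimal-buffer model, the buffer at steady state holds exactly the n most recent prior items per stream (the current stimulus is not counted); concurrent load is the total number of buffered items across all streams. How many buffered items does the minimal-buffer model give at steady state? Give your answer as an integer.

5

The buffer holds the 5 most recent prior items.
Steady-state concurrent load = 5 items.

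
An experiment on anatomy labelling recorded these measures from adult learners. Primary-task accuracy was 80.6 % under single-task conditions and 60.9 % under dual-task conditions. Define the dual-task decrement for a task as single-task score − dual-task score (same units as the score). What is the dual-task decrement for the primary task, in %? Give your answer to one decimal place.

19.7

Decrement = 80.6 − 60.9 = 19.7000 % ≈ 19.7 %.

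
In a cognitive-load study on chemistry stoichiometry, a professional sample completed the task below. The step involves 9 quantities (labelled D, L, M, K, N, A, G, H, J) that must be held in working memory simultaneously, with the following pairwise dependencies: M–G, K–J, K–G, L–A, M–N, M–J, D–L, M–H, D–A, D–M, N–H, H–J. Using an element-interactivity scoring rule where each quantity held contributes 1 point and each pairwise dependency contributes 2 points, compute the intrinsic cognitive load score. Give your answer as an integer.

33

Count of quantities held simultaneously: 9.
Count of pairwise dependencies listed: 12.
Element contribution: 9 × 1 = 9.
Interaction contribution: 12 × 2 = 24.
Intrinsic load = 9 + 24 = 33.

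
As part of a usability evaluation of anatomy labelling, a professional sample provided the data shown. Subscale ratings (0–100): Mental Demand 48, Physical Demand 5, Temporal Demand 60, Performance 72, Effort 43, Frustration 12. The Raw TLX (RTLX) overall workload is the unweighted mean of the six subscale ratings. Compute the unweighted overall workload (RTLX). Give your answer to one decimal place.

Sum of ratings = 48 + 5 + 60 + 72 + 43 + 12 = 240.
RTLX = 240 / 6 = 40.0000 ≈ 40.0.

40.0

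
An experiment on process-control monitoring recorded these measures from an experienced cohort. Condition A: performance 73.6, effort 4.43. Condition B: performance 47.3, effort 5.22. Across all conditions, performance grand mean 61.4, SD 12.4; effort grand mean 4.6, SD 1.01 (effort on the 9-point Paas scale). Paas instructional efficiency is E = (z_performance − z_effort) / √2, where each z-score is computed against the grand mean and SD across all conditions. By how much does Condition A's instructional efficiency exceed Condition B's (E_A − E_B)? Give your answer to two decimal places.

Condition A: z_P = (73.6 − 61.4)/12.4 = 0.9839; z_E = (4.43 − 4.6)/1.01 = -0.1683; E_A = (0.9839 − (-0.1683))/√2 = 0.8147.
Condition B: z_P = (47.3 − 61.4)/12.4 = -1.1371; z_E = (5.22 − 4.6)/1.01 = 0.6139; E_B = (-1.1371 − 0.6139)/√2 = -1.2381.
E_A − E_B = 0.8147 − (-1.2381) = 2.0528 ≈ 2.05.

2.05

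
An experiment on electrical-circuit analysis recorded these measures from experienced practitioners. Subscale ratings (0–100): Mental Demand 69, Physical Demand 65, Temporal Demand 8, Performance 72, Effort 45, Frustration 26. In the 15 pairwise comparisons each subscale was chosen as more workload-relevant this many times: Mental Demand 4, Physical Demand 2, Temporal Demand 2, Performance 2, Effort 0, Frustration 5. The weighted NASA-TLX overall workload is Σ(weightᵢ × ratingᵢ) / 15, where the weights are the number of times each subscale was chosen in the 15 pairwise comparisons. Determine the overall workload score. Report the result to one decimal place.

The tallies are the weights (they sum to 15).
Weighted sum = 4·69 + 2·65 + 2·8 + 2·72 + 0·45 + 5·26
            = 276 + 130 + 16 + 144 + 0 + 130 = 696.
Overall workload = 696 / 15 = 46.4000 ≈ 46.4.

46.4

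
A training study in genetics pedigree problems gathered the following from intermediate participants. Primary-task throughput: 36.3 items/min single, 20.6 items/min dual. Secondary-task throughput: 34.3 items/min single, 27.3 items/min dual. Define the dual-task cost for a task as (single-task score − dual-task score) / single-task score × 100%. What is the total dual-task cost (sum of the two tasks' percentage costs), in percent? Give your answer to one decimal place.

Primary cost = (36.3 − 20.6) / 36.3 × 100% = 43.2507%.
Secondary cost = (34.3 − 27.3) / 34.3 × 100% = 20.4082%.
Total = 43.2507% + 20.4082% = 63.6589% ≈ 63.7%.

63.7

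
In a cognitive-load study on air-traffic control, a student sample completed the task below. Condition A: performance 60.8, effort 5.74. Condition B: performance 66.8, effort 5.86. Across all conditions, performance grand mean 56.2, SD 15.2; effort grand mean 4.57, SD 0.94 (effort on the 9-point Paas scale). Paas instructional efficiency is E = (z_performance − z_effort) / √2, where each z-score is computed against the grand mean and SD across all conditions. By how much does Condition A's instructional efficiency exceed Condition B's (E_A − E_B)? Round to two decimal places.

Condition A: z_P = (60.8 − 56.2)/15.2 = 0.3026; z_E = (5.74 − 4.57)/0.94 = 1.2447; E_A = (0.3026 − 1.2447)/√2 = -0.6662.
Condition B: z_P = (66.8 − 56.2)/15.2 = 0.6974; z_E = (5.86 − 4.57)/0.94 = 1.3723; E_B = (0.6974 − 1.3723)/√2 = -0.4772.
E_A − E_B = -0.6662 − (-0.4772) = -0.1890 ≈ -0.19.

-0.19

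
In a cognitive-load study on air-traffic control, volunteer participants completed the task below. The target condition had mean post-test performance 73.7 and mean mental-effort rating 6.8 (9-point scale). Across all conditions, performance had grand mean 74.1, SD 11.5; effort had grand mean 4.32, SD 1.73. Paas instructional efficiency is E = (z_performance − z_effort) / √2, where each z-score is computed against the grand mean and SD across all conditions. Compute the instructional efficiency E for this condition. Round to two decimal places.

z_performance = (73.7 − 74.1) / 11.5 = -0.4000 / 11.5 = -0.0348.
z_effort = (6.8 − 4.32) / 1.73 = 2.4800 / 1.73 = 1.4335.
z_P − z_E = -0.0348 − 1.4335 = -1.4683.
E = -1.4683 / √2 = -1.4683 / 1.41421 = -1.0382 ≈ -1.04.

-1.04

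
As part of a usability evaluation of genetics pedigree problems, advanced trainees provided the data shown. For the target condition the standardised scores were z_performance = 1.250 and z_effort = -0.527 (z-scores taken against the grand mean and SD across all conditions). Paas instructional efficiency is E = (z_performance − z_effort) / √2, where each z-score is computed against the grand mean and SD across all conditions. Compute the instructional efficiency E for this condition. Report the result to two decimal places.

1.26

z_P − z_E = 1.250 − (-0.527) = 1.7770.
E = 1.7770 / √2 = 1.7770 / 1.41421 = 1.2565 ≈ 1.26.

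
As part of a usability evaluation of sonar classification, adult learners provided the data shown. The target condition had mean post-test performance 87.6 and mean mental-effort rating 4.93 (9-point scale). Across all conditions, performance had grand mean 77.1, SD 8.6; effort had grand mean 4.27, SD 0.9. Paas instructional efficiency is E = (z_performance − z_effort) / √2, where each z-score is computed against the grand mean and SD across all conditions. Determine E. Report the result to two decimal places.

z_performance = (87.6 − 77.1) / 8.6 = 10.5000 / 8.6 = 1.2209.
z_effort = (4.93 − 4.27) / 0.9 = 0.6600 / 0.9 = 0.7333.
z_P − z_E = 1.2209 − 0.7333 = 0.4876.
E = 0.4876 / √2 = 0.4876 / 1.41421 = 0.3448 ≈ 0.34.

0.34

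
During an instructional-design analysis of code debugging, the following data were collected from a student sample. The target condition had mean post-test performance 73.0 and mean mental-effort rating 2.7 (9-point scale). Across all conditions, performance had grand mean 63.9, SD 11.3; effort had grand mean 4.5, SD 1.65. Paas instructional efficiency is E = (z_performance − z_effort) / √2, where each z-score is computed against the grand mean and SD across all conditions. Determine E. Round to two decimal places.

z_performance = (73.0 − 63.9) / 11.3 = 9.1000 / 11.3 = 0.8053.
z_effort = (2.7 − 4.5) / 1.65 = -1.8000 / 1.65 = -1.0909.
z_P − z_E = 0.8053 − (-1.0909) = 1.8962.
E = 1.8962 / √2 = 1.8962 / 1.41421 = 1.3408 ≈ 1.34.

1.34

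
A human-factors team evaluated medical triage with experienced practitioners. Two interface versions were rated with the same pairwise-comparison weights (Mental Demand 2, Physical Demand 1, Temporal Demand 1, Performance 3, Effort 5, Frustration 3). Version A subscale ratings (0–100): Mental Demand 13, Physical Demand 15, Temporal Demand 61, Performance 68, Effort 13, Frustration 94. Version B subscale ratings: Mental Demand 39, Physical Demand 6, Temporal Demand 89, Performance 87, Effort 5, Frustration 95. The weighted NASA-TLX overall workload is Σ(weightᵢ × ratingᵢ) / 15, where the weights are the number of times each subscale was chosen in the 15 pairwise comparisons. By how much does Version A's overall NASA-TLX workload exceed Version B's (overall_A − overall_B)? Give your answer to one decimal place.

Version A weighted sum = 2·13 + 1·15 + 1·61 + 3·68 + 5·13 + 3·94 = 26 + 15 + 61 + 204 + 65 + 282 = 653; overall_A = 653/15 = 43.5333.
Version B weighted sum = 2·39 + 1·6 + 1·89 + 3·87 + 5·5 + 3·95 = 78 + 6 + 89 + 261 + 25 + 285 = 744; overall_B = 744/15 = 49.6000.
Difference = 43.5333 − 49.6000 = -6.0667 ≈ -6.1.

-6.1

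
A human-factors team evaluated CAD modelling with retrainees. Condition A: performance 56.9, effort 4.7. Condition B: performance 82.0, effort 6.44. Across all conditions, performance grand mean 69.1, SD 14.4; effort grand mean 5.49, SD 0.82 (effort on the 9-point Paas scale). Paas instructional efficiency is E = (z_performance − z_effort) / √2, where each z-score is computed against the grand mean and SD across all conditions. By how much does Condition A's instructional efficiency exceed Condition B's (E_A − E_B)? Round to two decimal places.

Condition A: z_P = (56.9 − 69.1)/14.4 = -0.8472; z_E = (4.7 − 5.49)/0.82 = -0.9634; E_A = (-0.8472 − (-0.9634))/√2 = 0.0822.
Condition B: z_P = (82.0 − 69.1)/14.4 = 0.8958; z_E = (6.44 − 5.49)/0.82 = 1.1585; E_B = (0.8958 − 1.1585)/√2 = -0.1858.
E_A − E_B = 0.0822 − (-0.1858) = 0.2680 ≈ 0.27.

0.27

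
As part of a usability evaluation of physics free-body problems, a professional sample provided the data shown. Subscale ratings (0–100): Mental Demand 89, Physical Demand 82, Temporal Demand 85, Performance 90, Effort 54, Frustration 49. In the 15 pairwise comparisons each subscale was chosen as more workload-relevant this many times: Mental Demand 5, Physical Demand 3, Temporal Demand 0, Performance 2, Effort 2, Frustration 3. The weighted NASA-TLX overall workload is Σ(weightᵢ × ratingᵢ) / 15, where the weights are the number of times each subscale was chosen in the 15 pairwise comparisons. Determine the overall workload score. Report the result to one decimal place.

75.1

The tallies are the weights (they sum to 15).
Weighted sum = 5·89 + 3·82 + 0·85 + 2·90 + 2·54 + 3·49
            = 445 + 246 + 0 + 180 + 108 + 147 = 1126.
Overall workload = 1126 / 15 = 75.0667 ≈ 75.1.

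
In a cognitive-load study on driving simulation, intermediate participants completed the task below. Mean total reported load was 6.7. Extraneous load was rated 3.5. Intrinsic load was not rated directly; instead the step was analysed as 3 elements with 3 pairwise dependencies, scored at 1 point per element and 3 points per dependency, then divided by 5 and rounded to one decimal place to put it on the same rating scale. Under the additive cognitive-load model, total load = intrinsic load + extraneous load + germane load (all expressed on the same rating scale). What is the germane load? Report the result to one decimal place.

Intrinsic (element-interactivity): (3 × 1 + 3 × 3) / 5 = 12 / 5 = 2.4000 → 2.4.
germane load = total − intrinsic − extraneous
             = 6.7 − 2.4 − 3.5 = 0.8.

0.8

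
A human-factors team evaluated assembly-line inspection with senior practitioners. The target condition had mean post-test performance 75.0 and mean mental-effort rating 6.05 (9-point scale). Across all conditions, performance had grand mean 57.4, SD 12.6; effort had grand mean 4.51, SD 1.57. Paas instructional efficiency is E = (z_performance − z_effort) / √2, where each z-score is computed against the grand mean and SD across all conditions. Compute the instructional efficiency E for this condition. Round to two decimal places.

z_performance = (75.0 − 57.4) / 12.6 = 17.6000 / 12.6 = 1.3968.
z_effort = (6.05 − 4.51) / 1.57 = 1.5400 / 1.57 = 0.9809.
z_P − z_E = 1.3968 − 0.9809 = 0.4159.
E = 0.4159 / √2 = 0.4159 / 1.41421 = 0.2941 ≈ 0.29.

0.29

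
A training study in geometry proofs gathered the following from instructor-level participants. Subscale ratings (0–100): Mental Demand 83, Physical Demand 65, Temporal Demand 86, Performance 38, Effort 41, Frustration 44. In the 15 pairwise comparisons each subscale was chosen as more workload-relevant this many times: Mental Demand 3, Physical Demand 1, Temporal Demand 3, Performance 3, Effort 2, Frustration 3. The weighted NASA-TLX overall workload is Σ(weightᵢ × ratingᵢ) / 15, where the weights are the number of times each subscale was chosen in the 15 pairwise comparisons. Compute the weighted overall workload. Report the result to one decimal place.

60.0

The tallies are the weights (they sum to 15).
Weighted sum = 3·83 + 1·65 + 3·86 + 3·38 + 2·41 + 3·44
            = 249 + 65 + 258 + 114 + 82 + 132 = 900.
Overall workload = 900 / 15 = 60.0000 ≈ 60.0.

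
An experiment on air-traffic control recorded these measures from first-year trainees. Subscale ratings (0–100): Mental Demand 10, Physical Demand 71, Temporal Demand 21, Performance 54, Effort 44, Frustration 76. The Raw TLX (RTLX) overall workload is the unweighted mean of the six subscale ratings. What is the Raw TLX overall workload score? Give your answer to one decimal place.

Sum of ratings = 10 + 71 + 21 + 54 + 44 + 76 = 276.
RTLX = 276 / 6 = 46.0000 ≈ 46.0.

46.0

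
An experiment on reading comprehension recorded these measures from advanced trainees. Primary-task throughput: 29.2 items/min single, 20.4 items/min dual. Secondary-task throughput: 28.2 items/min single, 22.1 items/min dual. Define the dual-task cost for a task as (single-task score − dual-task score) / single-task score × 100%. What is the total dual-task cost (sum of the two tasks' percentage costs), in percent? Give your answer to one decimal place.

51.8

Primary cost = (29.2 − 20.4) / 29.2 × 100% = 30.1370%.
Secondary cost = (28.2 − 22.1) / 28.2 × 100% = 21.6312%.
Total = 30.1370% + 21.6312% = 51.7682% ≈ 51.8%.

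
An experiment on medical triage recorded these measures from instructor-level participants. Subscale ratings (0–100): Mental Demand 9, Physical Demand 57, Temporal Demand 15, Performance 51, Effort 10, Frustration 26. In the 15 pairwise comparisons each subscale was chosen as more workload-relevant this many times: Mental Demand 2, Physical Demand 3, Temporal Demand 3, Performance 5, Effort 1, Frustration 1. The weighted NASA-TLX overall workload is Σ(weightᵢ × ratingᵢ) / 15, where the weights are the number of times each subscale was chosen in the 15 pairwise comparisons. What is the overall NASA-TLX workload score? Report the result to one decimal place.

The tallies are the weights (they sum to 15).
Weighted sum = 2·9 + 3·57 + 3·15 + 5·51 + 1·10 + 1·26
            = 18 + 171 + 45 + 255 + 10 + 26 = 525.
Overall workload = 525 / 15 = 35.0000 ≈ 35.0.

35.0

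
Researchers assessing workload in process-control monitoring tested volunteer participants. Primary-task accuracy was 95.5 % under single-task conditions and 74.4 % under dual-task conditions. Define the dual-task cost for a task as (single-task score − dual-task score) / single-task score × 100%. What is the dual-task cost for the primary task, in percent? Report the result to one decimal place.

22.1

Cost = (95.5 − 74.4) / 95.5 × 100%
     = 21.1000 / 95.5 × 100% = 22.0942%.
≈ 22.1%.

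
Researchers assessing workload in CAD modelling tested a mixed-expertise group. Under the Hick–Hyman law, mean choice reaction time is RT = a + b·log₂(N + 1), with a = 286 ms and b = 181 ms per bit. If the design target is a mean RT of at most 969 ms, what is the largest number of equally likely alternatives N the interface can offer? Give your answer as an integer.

Set 286 + 181·log₂(N + 1) ≤ 969.
log₂(N + 1) ≤ (969 − 286) / 181 = 3.7735.
N + 1 ≤ 2^3.7735 = 13.6753.
N ≤ 12.6753, so the largest integer N is 12.

12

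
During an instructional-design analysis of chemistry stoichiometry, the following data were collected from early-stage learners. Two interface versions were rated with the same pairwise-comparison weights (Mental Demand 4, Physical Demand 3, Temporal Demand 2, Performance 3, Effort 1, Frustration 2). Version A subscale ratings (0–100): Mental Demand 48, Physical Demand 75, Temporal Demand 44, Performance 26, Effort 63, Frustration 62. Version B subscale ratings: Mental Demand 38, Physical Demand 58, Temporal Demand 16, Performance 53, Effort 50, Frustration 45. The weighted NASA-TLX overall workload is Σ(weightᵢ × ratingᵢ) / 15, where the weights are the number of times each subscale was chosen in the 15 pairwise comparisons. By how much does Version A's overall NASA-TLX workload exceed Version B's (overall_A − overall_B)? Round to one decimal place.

7.5

Version A weighted sum = 4·48 + 3·75 + 2·44 + 3·26 + 1·63 + 2·62 = 192 + 225 + 88 + 78 + 63 + 124 = 770; overall_A = 770/15 = 51.3333.
Version B weighted sum = 4·38 + 3·58 + 2·16 + 3·53 + 1·50 + 2·45 = 152 + 174 + 32 + 159 + 50 + 90 = 657; overall_B = 657/15 = 43.8000.
Difference = 51.3333 − 43.8000 = 7.5333 ≈ 7.5.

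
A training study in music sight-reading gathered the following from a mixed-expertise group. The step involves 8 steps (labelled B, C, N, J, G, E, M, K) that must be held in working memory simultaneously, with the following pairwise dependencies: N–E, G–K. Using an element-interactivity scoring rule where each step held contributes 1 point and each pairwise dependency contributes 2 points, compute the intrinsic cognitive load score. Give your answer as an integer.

Count of steps held simultaneously: 8.
Count of pairwise dependencies listed: 2.
Element contribution: 8 × 1 = 8.
Interaction contribution: 2 × 2 = 4.
Intrinsic load = 8 + 4 = 12.

12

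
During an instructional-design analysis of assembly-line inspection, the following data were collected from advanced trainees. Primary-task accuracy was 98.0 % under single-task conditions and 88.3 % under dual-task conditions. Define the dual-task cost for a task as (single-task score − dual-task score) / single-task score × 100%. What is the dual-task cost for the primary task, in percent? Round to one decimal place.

9.9

Cost = (98.0 − 88.3) / 98.0 × 100%
     = 9.7000 / 98.0 × 100% = 9.8980%.
≈ 9.9%.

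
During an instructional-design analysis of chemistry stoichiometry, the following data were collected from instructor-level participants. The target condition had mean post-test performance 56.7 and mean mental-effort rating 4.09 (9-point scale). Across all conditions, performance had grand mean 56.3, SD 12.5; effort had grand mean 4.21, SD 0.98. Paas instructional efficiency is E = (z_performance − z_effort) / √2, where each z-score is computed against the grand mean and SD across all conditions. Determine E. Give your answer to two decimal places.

z_performance = (56.7 − 56.3) / 12.5 = 0.4000 / 12.5 = 0.0320.
z_effort = (4.09 − 4.21) / 0.98 = -0.1200 / 0.98 = -0.1224.
z_P − z_E = 0.0320 − (-0.1224) = 0.1544.
E = 0.1544 / √2 = 0.1544 / 1.41421 = 0.1092 ≈ 0.11.

0.11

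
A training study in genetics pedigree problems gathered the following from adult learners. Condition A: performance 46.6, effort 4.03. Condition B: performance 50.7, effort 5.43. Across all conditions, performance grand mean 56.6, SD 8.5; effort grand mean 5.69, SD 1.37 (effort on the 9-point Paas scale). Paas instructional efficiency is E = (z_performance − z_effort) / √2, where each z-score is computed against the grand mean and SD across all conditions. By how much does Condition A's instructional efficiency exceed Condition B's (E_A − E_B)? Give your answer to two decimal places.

Condition A: z_P = (46.6 − 56.6)/8.5 = -1.1765; z_E = (4.03 − 5.69)/1.37 = -1.2117; E_A = (-1.1765 − (-1.2117))/√2 = 0.0249.
Condition B: z_P = (50.7 − 56.6)/8.5 = -0.6941; z_E = (5.43 − 5.69)/1.37 = -0.1898; E_B = (-0.6941 − (-0.1898))/√2 = -0.3566.
E_A − E_B = 0.0249 − (-0.3566) = 0.3815 ≈ 0.38.

0.38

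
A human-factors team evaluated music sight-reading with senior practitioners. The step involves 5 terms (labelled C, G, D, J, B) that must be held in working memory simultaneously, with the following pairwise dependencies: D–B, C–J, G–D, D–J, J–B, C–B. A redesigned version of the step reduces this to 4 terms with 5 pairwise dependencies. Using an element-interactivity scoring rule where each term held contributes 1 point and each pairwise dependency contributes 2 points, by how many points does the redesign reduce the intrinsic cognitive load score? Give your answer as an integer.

Original: 5 × 1 + 6 × 2 = 5 + 12 = 17.
Redesigned: 4 × 1 + 5 × 2 = 4 + 10 = 14.
Reduction = 17 − 14 = 3.

3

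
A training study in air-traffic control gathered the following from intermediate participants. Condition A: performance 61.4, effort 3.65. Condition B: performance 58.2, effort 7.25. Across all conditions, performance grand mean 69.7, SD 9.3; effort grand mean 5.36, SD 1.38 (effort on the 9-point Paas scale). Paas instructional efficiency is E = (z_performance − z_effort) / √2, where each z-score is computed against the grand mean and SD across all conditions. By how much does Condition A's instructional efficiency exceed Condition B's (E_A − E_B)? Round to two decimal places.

2.09

Condition A: z_P = (61.4 − 69.7)/9.3 = -0.8925; z_E = (3.65 − 5.36)/1.38 = -1.2391; E_A = (-0.8925 − (-1.2391))/√2 = 0.2451.
Condition B: z_P = (58.2 − 69.7)/9.3 = -1.2366; z_E = (7.25 − 5.36)/1.38 = 1.3696; E_B = (-1.2366 − 1.3696)/√2 = -1.8429.
E_A − E_B = 0.2451 − (-1.8429) = 2.0880 ≈ 2.09.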